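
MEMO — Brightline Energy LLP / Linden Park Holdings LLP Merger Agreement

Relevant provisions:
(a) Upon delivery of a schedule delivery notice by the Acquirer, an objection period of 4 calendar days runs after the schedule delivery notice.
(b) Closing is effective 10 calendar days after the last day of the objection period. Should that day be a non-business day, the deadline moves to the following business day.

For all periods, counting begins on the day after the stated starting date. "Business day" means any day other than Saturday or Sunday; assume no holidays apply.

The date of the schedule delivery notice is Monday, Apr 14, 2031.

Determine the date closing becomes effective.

Apr 28, 2031

The last day of the objection period: Apr 14, 2031 + 4 days = Apr 18, 2031.
Adding 10 calendar days to Apr 18, 2031 gives Apr 28, 2031, which is the date closing becomes effective. Apr 28, 2031 is a Monday, so no roll-forward applies.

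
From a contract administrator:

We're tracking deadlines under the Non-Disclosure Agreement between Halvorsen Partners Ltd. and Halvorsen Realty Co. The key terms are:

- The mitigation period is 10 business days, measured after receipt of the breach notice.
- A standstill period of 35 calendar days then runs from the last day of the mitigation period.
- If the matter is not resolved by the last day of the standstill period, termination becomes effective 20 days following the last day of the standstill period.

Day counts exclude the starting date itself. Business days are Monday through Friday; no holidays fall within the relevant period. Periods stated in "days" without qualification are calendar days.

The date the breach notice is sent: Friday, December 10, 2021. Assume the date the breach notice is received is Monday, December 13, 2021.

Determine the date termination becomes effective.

The last day of the mitigation period: 10 business days after Monday, December 13, 2021, skipping weekends — Dec 14, Dec 15, Dec 16, Dec 17, Dec 20, Dec 21, Dec 22, Dec 23, Dec 24, Dec 27 — lands on Monday, December 27, 2021.
The last day of the standstill period: 35 calendar days after December 27, 2021 is January 31, 2022.
The date termination becomes effective: January 31, 2022 + 20 days = February 20, 2022.

February 20, 2022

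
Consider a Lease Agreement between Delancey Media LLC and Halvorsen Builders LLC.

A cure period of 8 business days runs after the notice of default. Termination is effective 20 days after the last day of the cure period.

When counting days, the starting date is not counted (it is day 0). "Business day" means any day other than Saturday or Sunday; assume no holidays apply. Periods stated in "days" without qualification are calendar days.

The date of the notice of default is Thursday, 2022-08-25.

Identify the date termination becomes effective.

2022-09-26

The last day of the cure period: counting 8 business days from Thursday, 2022-08-25 (Aug 26, Aug 29, Aug 30, Aug 31, Sep 1, Sep 2, Sep 5, Sep 6, skipping weekends) reaches Tuesday, 2022-09-06.
The date termination becomes effective: 20 calendar days after 2022-09-06 is 2022-09-26.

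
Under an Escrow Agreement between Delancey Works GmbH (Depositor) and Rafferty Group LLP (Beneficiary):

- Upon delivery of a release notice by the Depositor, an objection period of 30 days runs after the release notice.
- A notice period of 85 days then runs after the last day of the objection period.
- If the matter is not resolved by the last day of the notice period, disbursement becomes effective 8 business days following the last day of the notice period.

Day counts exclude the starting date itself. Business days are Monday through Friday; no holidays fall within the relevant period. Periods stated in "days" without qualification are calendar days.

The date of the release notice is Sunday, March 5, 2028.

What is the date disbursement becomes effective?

July 10, 2028

The last day of the objection period: March 5, 2028 + 30 days = April 4, 2028.
The last day of the notice period: April 4, 2028 + 85 days = June 28, 2028.
The date disbursement becomes effective: 8 business days after Wednesday, June 28, 2028, skipping weekends — Jun 29, Jun 30, Jul 3, Jul 4, Jul 5, Jul 6, Jul 7, Jul 10 — lands on Monday, July 10, 2028.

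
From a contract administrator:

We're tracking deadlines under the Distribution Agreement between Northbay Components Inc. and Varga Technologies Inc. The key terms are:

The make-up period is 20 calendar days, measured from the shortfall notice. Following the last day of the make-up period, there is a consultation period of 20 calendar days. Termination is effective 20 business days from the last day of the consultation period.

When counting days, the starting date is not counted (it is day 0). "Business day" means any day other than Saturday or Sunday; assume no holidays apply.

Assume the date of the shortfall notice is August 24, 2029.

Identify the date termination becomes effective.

The last day of the make-up period: 20 calendar days after August 24, 2029 is September 13, 2029.
The last day of the consultation period: 20 calendar days after September 13, 2029 is October 3, 2029.
The date termination becomes effective: 20 business days after Wednesday, October 3, 2029, skipping weekends — Oct 4, Oct 5, Oct 8, Oct 9, …, Oct 29, Oct 30, Oct 31 — lands on Wednesday, October 31, 2029.

October 31, 2029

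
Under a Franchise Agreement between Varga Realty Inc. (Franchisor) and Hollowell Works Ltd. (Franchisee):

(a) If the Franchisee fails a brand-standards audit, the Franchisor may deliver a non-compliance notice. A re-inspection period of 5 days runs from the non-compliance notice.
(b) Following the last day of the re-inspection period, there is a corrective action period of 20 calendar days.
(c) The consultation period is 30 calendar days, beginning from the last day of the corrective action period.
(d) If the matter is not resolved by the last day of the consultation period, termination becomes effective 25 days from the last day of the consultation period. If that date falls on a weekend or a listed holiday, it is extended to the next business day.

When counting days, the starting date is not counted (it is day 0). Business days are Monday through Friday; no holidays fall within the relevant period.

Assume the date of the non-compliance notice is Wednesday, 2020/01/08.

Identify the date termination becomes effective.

The last day of the re-inspection period: 2020/01/08 + 5 days = 2020/01/13.
The last day of the corrective action period: 20 calendar days after 2020/01/13 is 2020/02/02.
The last day of the consultation period: 2020/02/02 + 30 days = 2020/03/03.
Adding 25 calendar days to 2020/03/03 gives 2020/03/28, which is the date termination becomes effective. That falls on a Saturday, so it rolls to the next business day, Monday, 2020/03/30.

2020/03/30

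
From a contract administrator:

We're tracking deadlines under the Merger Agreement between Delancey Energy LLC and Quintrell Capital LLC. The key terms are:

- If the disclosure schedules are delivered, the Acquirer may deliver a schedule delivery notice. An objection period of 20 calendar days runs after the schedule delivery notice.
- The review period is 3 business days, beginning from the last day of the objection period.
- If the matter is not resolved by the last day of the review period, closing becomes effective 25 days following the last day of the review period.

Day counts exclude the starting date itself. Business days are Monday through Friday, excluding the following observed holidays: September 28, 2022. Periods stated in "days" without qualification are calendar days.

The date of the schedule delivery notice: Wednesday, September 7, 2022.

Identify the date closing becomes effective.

October 28, 2022

The last day of the objection period: September 7, 2022 + 20 days = September 27, 2022.
The last day of the review period: 3 business days after Tuesday, September 27, 2022, skipping weekends and the listed holiday on Sep 28 — Sep 29, Sep 30, Oct 3 — lands on Monday, October 3, 2022.
Adding 25 calendar days to October 3, 2022 gives October 28, 2022, which is the date closing becomes effective.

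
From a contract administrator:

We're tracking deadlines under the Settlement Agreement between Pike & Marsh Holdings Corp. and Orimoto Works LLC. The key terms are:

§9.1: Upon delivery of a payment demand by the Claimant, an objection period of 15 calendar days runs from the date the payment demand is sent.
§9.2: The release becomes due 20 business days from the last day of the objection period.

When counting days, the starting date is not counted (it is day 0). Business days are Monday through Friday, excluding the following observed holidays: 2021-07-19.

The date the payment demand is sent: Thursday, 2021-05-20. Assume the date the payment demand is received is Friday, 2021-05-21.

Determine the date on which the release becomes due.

2021-07-02

The last day of the objection period: 15 calendar days after 2021-05-20 is 2021-06-04.
The date on which the release becomes due: counting 20 business days from Friday, 2021-06-04 (Jun 7, Jun 8, Jun 9, Jun 10, …, Jun 30, Jul 1, Jul 2, skipping weekends) reaches Friday, 2021-07-02.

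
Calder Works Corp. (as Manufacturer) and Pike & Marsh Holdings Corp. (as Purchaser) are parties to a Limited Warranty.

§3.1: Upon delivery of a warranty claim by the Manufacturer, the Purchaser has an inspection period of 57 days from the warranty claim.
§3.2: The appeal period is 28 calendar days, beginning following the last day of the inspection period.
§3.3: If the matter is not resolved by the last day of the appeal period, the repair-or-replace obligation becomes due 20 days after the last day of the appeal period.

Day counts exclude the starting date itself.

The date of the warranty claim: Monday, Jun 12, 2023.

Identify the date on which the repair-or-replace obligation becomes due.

Sep 25, 2023

The last day of the inspection period: 57 calendar days after Jun 12, 2023 is Aug 8, 2023.
The last day of the appeal period: 28 calendar days after Aug 8, 2023 is Sep 5, 2023.
Adding 20 calendar days to Sep 5, 2023 gives Sep 25, 2023, which is the date on which the repair-or-replace obligation becomes due.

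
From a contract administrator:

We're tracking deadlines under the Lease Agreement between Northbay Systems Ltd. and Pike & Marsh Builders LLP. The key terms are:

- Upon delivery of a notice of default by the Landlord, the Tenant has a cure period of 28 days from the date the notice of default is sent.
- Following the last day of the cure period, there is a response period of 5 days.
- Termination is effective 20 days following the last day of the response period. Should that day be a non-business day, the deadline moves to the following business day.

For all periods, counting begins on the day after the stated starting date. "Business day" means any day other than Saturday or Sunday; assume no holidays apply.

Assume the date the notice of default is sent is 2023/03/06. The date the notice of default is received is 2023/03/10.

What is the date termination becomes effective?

Adding 28 calendar days to 2023/03/06 gives 2023/04/03, which is the last day of the cure period.
The last day of the response period: 2023/04/03 + 5 days = 2023/04/08.
Adding 20 calendar days to 2023/04/08 gives 2023/04/28, which is the date termination becomes effective. 2023/04/28 is a Friday, so no roll-forward applies.

2023/04/28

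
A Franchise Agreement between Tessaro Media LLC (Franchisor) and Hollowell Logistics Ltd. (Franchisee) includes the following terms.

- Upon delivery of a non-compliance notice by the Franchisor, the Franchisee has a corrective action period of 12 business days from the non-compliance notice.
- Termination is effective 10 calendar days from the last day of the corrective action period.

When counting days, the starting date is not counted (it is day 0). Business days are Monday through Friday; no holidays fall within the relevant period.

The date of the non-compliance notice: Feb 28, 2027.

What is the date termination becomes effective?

The last day of the corrective action period: 12 business days after Sunday, Feb 28, 2027, skipping weekends — Mar 1, Mar 2, Mar 3, Mar 4, …, Mar 12, Mar 15, Mar 16 — lands on Tuesday, Mar 16, 2027.
Adding 10 calendar days to Mar 16, 2027 gives Mar 26, 2027, which is the date termination becomes effective.

Mar 26, 2027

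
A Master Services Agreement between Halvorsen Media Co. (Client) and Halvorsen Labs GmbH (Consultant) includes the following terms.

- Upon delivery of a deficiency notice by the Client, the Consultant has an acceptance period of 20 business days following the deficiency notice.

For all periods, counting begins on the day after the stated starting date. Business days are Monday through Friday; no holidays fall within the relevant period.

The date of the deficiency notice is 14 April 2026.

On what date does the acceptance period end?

12 May 2026

The last day of the acceptance period: counting 20 business days from Tuesday, 14 April 2026 (Apr 15, Apr 16, Apr 17, Apr 20, …, May 8, May 11, May 12, skipping weekends) reaches Tuesday, 12 May 2026.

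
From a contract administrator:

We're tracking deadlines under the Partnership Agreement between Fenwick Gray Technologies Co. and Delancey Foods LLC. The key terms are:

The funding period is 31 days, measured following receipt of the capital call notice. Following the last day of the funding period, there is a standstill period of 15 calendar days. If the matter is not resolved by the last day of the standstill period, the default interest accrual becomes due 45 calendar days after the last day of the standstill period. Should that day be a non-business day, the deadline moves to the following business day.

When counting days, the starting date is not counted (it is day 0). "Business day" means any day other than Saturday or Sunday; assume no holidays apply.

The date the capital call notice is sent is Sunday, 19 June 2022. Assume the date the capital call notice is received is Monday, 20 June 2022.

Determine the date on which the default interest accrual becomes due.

19 September 2022

Adding 31 calendar days to 20 June 2022 gives 21 July 2022, which is the last day of the funding period.
The last day of the standstill period: 15 calendar days after 21 July 2022 is 5 August 2022.
The date on which the default interest accrual becomes due: 5 August 2022 + 45 days = 19 September 2022. 19 September 2022 is a Monday, so no roll-forward applies.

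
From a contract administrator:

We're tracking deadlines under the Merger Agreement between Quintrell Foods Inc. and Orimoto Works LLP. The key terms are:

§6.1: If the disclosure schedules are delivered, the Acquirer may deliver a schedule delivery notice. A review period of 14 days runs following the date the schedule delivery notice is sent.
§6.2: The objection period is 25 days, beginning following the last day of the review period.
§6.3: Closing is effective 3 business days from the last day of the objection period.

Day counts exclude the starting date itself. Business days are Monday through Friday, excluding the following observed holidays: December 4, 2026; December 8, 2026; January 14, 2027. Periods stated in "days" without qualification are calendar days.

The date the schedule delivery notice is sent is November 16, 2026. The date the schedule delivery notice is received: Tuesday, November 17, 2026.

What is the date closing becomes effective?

Adding 14 calendar days to November 16, 2026 gives November 30, 2026, which is the last day of the review period.
The last day of the objection period: 25 calendar days after November 30, 2026 is December 25, 2026.
From Friday, December 25, 2026, 3 business days (Dec 28, Dec 29, Dec 30, skipping weekends) brings us to Wednesday, December 30, 2026, which is the date closing becomes effective.

December 30, 2026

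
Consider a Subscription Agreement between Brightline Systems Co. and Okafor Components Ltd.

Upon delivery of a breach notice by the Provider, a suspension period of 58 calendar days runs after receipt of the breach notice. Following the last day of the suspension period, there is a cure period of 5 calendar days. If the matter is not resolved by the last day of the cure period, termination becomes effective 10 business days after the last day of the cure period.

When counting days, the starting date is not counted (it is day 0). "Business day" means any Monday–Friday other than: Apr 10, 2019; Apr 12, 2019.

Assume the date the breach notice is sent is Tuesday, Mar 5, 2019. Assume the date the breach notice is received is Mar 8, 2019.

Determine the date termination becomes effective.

Adding 58 calendar days to Mar 8, 2019 gives May 5, 2019, which is the last day of the suspension period.
The last day of the cure period: 5 calendar days after May 5, 2019 is May 10, 2019.
The date termination becomes effective: 10 business days after Friday, May 10, 2019, skipping weekends — May 13, May 14, May 15, May 16, May 17, May 20, May 21, May 22, May 23, May 24 — lands on Friday, May 24, 2019.

May 24, 2019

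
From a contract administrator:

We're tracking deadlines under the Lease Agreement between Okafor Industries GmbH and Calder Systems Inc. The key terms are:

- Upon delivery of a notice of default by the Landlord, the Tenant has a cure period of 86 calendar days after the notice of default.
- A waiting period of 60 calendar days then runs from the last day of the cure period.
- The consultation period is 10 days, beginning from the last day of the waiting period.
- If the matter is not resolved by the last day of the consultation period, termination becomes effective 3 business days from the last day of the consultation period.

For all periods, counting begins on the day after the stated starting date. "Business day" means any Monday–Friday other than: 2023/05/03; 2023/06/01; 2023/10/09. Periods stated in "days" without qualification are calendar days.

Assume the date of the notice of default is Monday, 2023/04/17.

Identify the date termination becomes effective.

2023/09/25

The last day of the cure period: 2023/04/17 + 86 days = 2023/07/12.
Adding 60 calendar days to 2023/07/12 gives 2023/09/10, which is the last day of the waiting period.
The last day of the consultation period: 2023/09/10 + 10 days = 2023/09/20.
The date termination becomes effective: counting 3 business days from Wednesday, 2023/09/20 (Sep 21, Sep 22, Sep 25, skipping weekends) reaches Monday, 2023/09/25.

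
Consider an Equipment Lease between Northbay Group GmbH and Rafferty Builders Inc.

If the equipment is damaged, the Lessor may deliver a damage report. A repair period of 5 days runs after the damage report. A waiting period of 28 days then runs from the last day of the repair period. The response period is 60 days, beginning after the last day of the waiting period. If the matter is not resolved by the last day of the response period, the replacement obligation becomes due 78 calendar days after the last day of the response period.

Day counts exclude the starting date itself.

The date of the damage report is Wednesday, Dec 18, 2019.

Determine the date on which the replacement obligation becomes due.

The last day of the repair period: Dec 18, 2019 + 5 days = Dec 23, 2019.
The last day of the waiting period: 28 calendar days after Dec 23, 2019 is Jan 20, 2020.
Adding 60 calendar days to Jan 20, 2020 gives Mar 20, 2020, which is the last day of the response period.
Adding 78 calendar days to Mar 20, 2020 gives Jun 6, 2020, which is the date on which the replacement obligation becomes due.

Jun 6, 2020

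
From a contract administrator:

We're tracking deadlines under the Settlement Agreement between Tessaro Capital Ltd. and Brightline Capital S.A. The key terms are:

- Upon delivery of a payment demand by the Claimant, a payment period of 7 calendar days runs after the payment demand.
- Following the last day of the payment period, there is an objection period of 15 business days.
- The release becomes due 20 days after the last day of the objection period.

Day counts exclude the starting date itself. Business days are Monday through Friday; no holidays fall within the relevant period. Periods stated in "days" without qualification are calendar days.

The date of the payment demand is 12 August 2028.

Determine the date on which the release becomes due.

The last day of the payment period: 12 August 2028 + 7 days = 19 August 2028.
The last day of the objection period: 15 business days after Saturday, 19 August 2028, skipping weekends — Aug 21, Aug 22, Aug 23, Aug 24, …, Sep 6, Sep 7, Sep 8 — lands on Friday, 8 September 2028.
The date on which the release becomes due: 8 September 2028 + 20 days = 28 September 2028.

28 September 2028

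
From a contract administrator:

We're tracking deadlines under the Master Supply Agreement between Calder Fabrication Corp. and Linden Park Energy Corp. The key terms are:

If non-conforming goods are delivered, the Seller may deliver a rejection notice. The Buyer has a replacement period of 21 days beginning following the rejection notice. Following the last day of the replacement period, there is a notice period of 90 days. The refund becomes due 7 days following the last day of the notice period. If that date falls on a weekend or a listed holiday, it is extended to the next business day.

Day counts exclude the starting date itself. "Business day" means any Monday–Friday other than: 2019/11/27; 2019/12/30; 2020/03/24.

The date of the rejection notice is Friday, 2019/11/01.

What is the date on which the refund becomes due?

2020/02/27

Adding 21 calendar days to 2019/11/01 gives 2019/11/22, which is the last day of the replacement period.
The last day of the notice period: 90 calendar days after 2019/11/22 is 2020/02/20.
Adding 7 calendar days to 2020/02/20 gives 2020/02/27, which is the date on which the refund becomes due. 2020/02/27 is a Thursday and is not a listed holiday, so no roll-forward applies.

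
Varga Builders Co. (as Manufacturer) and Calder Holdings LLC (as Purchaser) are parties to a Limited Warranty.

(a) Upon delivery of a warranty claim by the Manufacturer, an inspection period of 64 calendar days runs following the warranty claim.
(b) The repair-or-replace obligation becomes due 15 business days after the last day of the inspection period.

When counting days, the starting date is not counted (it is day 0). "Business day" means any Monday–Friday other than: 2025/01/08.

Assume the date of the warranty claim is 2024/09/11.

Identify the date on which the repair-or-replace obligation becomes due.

2024/12/05

The last day of the inspection period: 2024/09/11 + 64 days = 2024/11/14.
The date on which the repair-or-replace obligation becomes due: counting 15 business days from Thursday, 2024/11/14 (Nov 15, Nov 18, Nov 19, Nov 20, …, Dec 3, Dec 4, Dec 5, skipping weekends) reaches Thursday, 2024/12/05.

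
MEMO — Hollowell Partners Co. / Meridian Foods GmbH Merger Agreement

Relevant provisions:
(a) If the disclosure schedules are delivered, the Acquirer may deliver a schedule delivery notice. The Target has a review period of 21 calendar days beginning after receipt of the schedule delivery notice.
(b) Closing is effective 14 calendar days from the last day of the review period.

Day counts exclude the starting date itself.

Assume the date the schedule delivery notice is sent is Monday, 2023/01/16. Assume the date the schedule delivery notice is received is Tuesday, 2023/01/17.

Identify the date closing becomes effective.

2023/02/21

The last day of the review period: 2023/01/17 + 21 days = 2023/02/07.
The date closing becomes effective: 14 calendar days after 2023/02/07 is 2023/02/21.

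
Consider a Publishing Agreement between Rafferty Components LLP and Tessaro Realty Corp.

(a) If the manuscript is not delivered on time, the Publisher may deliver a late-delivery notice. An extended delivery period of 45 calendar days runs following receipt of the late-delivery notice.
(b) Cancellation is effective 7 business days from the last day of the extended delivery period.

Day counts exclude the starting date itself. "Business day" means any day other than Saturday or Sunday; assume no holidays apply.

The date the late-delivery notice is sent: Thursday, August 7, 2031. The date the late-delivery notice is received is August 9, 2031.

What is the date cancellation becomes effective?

October 2, 2031

Adding 45 calendar days to August 9, 2031 gives September 23, 2031, which is the last day of the extended delivery period.
From Tuesday, September 23, 2031, 7 business days (Sep 24, Sep 25, Sep 26, Sep 29, Sep 30, Oct 1, Oct 2, skipping weekends) brings us to Thursday, October 2, 2031, which is the date cancellation becomes effective.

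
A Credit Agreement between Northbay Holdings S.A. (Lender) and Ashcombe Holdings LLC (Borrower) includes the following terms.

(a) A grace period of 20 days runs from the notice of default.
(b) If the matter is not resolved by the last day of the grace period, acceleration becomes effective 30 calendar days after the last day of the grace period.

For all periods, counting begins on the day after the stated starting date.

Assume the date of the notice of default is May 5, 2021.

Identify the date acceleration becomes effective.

The last day of the grace period: 20 calendar days after May 5, 2021 is May 25, 2021.
The date acceleration becomes effective: May 25, 2021 + 30 days = Jun 24, 2021.

Jun 24, 2021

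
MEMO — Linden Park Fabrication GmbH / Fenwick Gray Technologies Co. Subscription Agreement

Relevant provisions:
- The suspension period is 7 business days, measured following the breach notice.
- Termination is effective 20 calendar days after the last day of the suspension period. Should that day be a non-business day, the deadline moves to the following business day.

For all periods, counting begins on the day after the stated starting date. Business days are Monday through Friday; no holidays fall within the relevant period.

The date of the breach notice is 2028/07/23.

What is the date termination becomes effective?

2028/08/21

The last day of the suspension period: 7 business days after Sunday, 2028/07/23, skipping weekends — Jul 24, Jul 25, Jul 26, Jul 27, Jul 28, Jul 31, Aug 1 — lands on Tuesday, 2028/08/01.
Adding 20 calendar days to 2028/08/01 gives 2028/08/21, which is the date termination becomes effective. 2028/08/21 is a Monday, so no roll-forward applies.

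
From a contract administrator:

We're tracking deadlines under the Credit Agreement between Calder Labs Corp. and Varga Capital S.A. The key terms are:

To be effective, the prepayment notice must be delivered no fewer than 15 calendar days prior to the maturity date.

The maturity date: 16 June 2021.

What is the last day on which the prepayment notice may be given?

16 June 2021 minus 15 days is 1 June 2021.

1 June 2021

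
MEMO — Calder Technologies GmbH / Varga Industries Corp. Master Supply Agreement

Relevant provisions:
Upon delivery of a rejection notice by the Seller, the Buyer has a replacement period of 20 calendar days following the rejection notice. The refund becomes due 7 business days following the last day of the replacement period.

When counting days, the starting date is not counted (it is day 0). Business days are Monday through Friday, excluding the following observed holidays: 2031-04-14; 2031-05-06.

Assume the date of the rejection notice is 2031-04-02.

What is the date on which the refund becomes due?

2031-05-01

Adding 20 calendar days to 2031-04-02 gives 2031-04-22, which is the last day of the replacement period.
The date on which the refund becomes due: 7 business days after Tuesday, 2031-04-22, skipping weekends — Apr 23, Apr 24, Apr 25, Apr 28, Apr 29, Apr 30, May 1 — lands on Thursday, 2031-05-01.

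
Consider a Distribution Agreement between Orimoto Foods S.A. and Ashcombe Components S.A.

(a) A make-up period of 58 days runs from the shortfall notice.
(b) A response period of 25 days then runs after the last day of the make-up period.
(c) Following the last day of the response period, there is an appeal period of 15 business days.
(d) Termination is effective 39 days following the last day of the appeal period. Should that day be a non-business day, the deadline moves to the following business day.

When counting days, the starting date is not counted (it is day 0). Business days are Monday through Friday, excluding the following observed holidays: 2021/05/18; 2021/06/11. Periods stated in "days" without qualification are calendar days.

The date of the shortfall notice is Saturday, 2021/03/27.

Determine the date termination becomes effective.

The last day of the make-up period: 2021/03/27 + 58 days = 2021/05/24.
Adding 25 calendar days to 2021/05/24 gives 2021/06/18, which is the last day of the response period.
The last day of the appeal period: counting 15 business days from Friday, 2021/06/18 (Jun 21, Jun 22, Jun 23, Jun 24, …, Jul 7, Jul 8, Jul 9, skipping weekends) reaches Friday, 2021/07/09.
The date termination becomes effective: 2021/07/09 + 39 days = 2021/08/17. 2021/08/17 is a Tuesday and is not a listed holiday, so no roll-forward applies.

2021/08/17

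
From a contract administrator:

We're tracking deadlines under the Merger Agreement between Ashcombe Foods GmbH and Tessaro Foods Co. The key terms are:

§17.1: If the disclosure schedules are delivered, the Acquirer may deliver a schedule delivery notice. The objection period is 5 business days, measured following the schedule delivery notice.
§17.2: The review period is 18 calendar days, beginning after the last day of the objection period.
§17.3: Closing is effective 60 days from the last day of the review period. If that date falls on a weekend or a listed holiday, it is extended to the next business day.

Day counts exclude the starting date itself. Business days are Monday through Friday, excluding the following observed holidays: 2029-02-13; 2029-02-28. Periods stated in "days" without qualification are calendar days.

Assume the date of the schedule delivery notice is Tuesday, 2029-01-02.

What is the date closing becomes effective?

2029-03-28

The last day of the objection period: counting 5 business days from Tuesday, 2029-01-02 (Jan 3, Jan 4, Jan 5, Jan 8, Jan 9, skipping weekends) reaches Tuesday, 2029-01-09.
The last day of the review period: 2029-01-09 + 18 days = 2029-01-27.
The date closing becomes effective: 60 calendar days after 2029-01-27 is 2029-03-28. 2029-03-28 is a Wednesday and is not a listed holiday, so no roll-forward applies.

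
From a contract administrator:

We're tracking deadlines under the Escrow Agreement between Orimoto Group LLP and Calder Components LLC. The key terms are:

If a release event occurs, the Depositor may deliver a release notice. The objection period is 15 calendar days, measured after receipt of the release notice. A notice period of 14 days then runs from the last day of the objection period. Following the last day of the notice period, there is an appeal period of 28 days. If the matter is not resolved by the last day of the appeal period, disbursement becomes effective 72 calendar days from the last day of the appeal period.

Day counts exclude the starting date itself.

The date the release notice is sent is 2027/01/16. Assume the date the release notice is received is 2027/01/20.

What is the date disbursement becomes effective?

2027/05/29

The last day of the objection period: 2027/01/20 + 15 days = 2027/02/04.
Adding 14 calendar days to 2027/02/04 gives 2027/02/18, which is the last day of the notice period.
The last day of the appeal period: 2027/02/18 + 28 days = 2027/03/18.
Adding 72 calendar days to 2027/03/18 gives 2027/05/29, which is the date disbursement becomes effective.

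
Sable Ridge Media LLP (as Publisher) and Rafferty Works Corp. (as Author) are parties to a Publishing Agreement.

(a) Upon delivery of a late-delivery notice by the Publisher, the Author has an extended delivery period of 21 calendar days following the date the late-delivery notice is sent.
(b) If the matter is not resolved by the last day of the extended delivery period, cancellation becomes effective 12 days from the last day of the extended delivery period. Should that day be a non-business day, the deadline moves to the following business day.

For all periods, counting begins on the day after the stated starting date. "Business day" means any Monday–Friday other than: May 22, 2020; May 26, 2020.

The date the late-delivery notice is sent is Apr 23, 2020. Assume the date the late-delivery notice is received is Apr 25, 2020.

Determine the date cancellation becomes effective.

The last day of the extended delivery period: Apr 23, 2020 + 21 days = May 14, 2020.
The date cancellation becomes effective: 12 calendar days after May 14, 2020 is May 26, 2020. That falls on Tuesday, a listed holiday, so it rolls to the next business day, Wednesday, May 27, 2020.

May 27, 2020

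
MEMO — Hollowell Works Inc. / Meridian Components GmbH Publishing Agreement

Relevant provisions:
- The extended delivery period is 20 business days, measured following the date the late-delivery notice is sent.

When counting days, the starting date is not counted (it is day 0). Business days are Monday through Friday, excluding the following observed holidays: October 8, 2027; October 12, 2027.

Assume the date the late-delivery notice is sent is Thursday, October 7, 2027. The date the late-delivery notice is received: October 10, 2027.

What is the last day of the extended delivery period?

November 8, 2027

The last day of the extended delivery period: counting 20 business days from Thursday, October 7, 2027 (Oct 11, Oct 13, Oct 14, Oct 15, …, Nov 4, Nov 5, Nov 8, skipping weekends and the listed holidays on Oct 8, Oct 12) reaches Monday, November 8, 2027.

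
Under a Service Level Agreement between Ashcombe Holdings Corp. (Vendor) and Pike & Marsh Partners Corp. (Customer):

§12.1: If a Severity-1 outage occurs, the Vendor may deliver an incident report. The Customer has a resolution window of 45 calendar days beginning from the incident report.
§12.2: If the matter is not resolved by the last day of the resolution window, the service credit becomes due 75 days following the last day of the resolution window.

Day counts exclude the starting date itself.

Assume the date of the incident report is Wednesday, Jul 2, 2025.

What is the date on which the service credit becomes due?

The last day of the resolution window: Jul 2, 2025 + 45 days = Aug 16, 2025.
The date on which the service credit becomes due: 75 calendar days after Aug 16, 2025 is Oct 30, 2025.

Oct 30, 2025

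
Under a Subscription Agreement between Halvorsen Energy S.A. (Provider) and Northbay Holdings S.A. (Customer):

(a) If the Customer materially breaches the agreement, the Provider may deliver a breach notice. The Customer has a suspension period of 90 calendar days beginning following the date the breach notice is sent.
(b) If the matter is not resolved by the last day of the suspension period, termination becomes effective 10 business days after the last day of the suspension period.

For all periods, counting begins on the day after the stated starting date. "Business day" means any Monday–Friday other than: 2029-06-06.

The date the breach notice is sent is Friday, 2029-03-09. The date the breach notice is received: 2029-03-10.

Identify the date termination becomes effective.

2029-06-21

The last day of the suspension period: 2029-03-09 + 90 days = 2029-06-07.
The date termination becomes effective: counting 10 business days from Thursday, 2029-06-07 (Jun 8, Jun 11, Jun 12, Jun 13, Jun 14, Jun 15, Jun 18, Jun 19, Jun 20, Jun 21, skipping weekends) reaches Thursday, 2029-06-21.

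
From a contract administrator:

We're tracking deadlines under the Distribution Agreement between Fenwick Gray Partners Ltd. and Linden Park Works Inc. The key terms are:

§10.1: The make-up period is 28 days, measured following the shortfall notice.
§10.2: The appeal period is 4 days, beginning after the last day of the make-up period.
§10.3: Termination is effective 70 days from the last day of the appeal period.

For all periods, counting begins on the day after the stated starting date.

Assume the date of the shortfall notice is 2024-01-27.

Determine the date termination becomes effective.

The last day of the make-up period: 28 calendar days after 2024-01-27 is 2024-02-24.
The last day of the appeal period: 2024-02-24 + 4 days = 2024-02-28.
Adding 70 calendar days to 2024-02-28 gives 2024-05-08, which is the date termination becomes effective.

2024-05-08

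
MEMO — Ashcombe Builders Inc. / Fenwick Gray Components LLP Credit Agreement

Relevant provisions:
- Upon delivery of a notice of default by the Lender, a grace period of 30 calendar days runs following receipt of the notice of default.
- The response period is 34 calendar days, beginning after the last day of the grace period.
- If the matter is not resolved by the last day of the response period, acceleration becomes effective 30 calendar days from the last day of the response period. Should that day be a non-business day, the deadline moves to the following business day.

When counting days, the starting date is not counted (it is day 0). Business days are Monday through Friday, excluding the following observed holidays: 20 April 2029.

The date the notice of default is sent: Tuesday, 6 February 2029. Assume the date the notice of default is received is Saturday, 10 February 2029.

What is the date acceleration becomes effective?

15 May 2029

The last day of the grace period: 30 calendar days after 10 February 2029 is 12 March 2029.
Adding 34 calendar days to 12 March 2029 gives 15 April 2029, which is the last day of the response period.
The date acceleration becomes effective: 30 calendar days after 15 April 2029 is 15 May 2029. 15 May 2029 is a Tuesday and is not a listed holiday, so no roll-forward applies.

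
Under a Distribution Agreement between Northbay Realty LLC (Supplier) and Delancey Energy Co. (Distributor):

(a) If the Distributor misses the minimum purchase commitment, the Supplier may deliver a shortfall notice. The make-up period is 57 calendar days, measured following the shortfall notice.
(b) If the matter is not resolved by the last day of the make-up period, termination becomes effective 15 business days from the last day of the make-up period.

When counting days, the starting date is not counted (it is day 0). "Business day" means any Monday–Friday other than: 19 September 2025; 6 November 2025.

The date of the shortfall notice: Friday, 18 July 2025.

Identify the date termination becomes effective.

6 October 2025

The last day of the make-up period: 57 calendar days after 18 July 2025 is 13 September 2025.
The date termination becomes effective: 15 business days after Saturday, 13 September 2025, skipping weekends and the listed holiday on Sep 19 — Sep 15, Sep 16, Sep 17, Sep 18, …, Oct 2, Oct 3, Oct 6 — lands on Monday, 6 October 2025.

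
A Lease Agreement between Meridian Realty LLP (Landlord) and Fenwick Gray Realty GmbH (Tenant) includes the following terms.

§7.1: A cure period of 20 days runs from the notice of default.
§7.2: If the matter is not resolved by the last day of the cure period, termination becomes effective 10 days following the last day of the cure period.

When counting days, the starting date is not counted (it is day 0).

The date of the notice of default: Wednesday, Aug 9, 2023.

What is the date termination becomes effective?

Sep 8, 2023

The last day of the cure period: Aug 9, 2023 + 20 days = Aug 29, 2023.
Adding 10 calendar days to Aug 29, 2023 gives Sep 8, 2023, which is the date termination becomes effective.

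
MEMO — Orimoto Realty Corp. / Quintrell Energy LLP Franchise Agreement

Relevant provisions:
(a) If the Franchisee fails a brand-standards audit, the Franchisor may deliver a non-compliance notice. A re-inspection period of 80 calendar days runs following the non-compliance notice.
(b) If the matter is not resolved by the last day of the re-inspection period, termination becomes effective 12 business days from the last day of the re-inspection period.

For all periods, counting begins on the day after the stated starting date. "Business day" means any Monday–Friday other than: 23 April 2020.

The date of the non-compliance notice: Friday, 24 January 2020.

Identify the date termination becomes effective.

30 April 2020

The last day of the re-inspection period: 80 calendar days after 24 January 2020 is 13 April 2020.
The date termination becomes effective: counting 12 business days from Monday, 13 April 2020 (Apr 14, Apr 15, Apr 16, Apr 17, …, Apr 28, Apr 29, Apr 30, skipping weekends and the listed holiday on Apr 23) reaches Thursday, 30 April 2020.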